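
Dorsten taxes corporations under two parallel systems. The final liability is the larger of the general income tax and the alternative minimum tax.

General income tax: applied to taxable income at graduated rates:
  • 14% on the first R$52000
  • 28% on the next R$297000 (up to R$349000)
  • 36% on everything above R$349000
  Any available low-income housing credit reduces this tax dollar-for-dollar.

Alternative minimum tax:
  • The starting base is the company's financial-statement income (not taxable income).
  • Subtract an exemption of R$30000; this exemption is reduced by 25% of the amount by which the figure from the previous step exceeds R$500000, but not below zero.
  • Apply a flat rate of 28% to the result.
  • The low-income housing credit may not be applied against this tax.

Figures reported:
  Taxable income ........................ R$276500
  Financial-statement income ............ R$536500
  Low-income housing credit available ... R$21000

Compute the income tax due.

R$144375

Alternative minimum tax:
  Base (financial-statement income): R$536500
  Exemption: R$30000 − 25% × (R$536500 − R$500000) = R$30000 − R$9125 = R$20875
  Base: R$536500 − R$20875 = R$515625
  R$515625 × 28% = R$144375

General income tax:
  R$52000 × 14% = R$7280
  R$224500 × 28% = R$62860
  → R$70140
  Less low-income housing credit R$21000 → R$49140

R$144375 > R$49140, so the alternative minimum tax is the binding amount.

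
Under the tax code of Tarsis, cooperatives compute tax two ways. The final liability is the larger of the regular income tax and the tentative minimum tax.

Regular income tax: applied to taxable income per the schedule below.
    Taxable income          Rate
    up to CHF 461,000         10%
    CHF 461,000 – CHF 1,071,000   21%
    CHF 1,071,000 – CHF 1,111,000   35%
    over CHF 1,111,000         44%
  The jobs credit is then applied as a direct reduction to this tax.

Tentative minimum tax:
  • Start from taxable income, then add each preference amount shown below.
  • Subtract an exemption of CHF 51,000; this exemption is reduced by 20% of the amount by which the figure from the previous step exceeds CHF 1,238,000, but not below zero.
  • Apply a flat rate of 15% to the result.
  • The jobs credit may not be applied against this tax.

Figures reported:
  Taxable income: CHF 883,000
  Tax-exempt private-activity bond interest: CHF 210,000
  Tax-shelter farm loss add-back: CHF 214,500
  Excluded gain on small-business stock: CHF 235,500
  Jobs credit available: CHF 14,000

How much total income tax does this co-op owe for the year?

Regular income tax:
  CHF 461,000 × 10% = CHF 46,100
  CHF 422,000 × 21% = CHF 88,620
  → CHF 134,720
  Less jobs credit CHF 14,000 → CHF 120,720

Tentative minimum tax:
  Adjusted income: CHF 883,000 + CHF 210,000 + CHF 214,500 + CHF 235,500 = CHF 1,543,000
  Exemption: 20% × (CHF 1,543,000 − CHF 1,238,000) = CHF 61,000 ≥ CHF 51,000, so the exemption is fully phased out
  Base: CHF 1,543,000 − CHF 0 = CHF 1,543,000
  CHF 1,543,000 × 15% = CHF 231,450

CHF 231,450 > CHF 120,720, so the tentative minimum tax is the binding amount.

CHF 231,450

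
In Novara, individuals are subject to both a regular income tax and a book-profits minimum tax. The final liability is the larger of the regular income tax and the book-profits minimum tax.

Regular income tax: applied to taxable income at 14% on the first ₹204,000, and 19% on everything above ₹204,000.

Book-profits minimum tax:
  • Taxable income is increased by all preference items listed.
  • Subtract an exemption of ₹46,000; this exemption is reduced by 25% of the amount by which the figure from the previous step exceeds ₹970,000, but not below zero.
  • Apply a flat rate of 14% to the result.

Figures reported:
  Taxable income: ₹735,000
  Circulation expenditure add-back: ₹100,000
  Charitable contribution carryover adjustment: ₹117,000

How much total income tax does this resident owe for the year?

Book-profits minimum tax:
  Adjusted income: ₹735,000 + ₹100,000 + ₹117,000 = ₹952,000
  Exemption: ₹952,000 ≤ ₹970,000, so full ₹46,000 applies
  Base: ₹952,000 − ₹46,000 = ₹906,000
  ₹906,000 × 14% = ₹126,840

Regular income tax:
  ₹204,000 × 14% = ₹28,560
  ₹531,000 × 19% = ₹100,890
  → ₹129,450

₹129,450 > ₹126,840, so the regular income tax governs.

₹129,450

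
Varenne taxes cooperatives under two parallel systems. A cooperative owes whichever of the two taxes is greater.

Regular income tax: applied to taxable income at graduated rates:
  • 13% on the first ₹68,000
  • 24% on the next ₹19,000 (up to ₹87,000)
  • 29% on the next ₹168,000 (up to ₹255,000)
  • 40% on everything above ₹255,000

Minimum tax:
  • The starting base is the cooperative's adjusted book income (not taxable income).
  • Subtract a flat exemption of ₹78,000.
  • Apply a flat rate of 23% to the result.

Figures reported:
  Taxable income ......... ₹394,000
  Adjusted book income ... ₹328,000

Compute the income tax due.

₹117,720

Minimum tax:
  Base (adjusted book income): ₹328,000
  Less exemption ₹78,000 → base ₹250,000
  ₹250,000 × 23% = ₹57,500

Regular income tax:
  ₹68,000 × 13% = ₹8,840
  ₹19,000 × 24% = ₹4,560
  ₹168,000 × 29% = ₹48,720
  ₹139,000 × 40% = ₹55,600
  → ₹117,720

₹117,720 > ₹57,500, so the regular income tax governs.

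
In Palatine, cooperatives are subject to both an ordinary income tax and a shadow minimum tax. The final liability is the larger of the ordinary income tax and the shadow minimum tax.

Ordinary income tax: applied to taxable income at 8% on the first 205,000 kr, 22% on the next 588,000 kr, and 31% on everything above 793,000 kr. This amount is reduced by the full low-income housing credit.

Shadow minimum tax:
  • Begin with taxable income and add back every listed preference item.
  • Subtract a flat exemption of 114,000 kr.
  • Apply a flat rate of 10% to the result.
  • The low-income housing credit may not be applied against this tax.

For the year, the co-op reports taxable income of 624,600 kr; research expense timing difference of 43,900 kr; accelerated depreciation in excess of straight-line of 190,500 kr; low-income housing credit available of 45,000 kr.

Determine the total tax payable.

74,500 kr

Ordinary income tax:
  205,000 kr × 8% = 16,400 kr
  419,600 kr × 22% = 92,312 kr
  → 108,712 kr
  Less low-income housing credit 45,000 kr → 63,712 kr

Shadow minimum tax:
  Adjusted income: 624,600 kr + 43,900 kr + 190,500 kr = 859,000 kr
  Less exemption 114,000 kr → base 745,000 kr
  745,000 kr × 10% = 74,500 kr

74,500 kr > 63,712 kr, so the shadow minimum tax is the binding amount.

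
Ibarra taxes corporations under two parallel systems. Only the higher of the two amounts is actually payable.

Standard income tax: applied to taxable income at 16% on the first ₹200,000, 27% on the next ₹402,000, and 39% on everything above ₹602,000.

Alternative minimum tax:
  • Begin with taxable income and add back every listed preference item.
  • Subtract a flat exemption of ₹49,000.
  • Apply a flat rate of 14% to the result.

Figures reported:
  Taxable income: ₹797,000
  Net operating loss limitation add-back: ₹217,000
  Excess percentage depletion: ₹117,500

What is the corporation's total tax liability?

₹216,590

Standard income tax:
  ₹200,000 × 16% = ₹32,000
  ₹402,000 × 27% = ₹108,540
  ₹195,000 × 39% = ₹76,050
  → ₹216,590

Alternative minimum tax:
  Adjusted income: ₹797,000 + ₹217,000 + ₹117,500 = ₹1,131,500
  Less exemption ₹49,000 → base ₹1,082,500
  ₹1,082,500 × 14% = ₹151,550

₹216,590 > ₹151,550, so the standard income tax governs.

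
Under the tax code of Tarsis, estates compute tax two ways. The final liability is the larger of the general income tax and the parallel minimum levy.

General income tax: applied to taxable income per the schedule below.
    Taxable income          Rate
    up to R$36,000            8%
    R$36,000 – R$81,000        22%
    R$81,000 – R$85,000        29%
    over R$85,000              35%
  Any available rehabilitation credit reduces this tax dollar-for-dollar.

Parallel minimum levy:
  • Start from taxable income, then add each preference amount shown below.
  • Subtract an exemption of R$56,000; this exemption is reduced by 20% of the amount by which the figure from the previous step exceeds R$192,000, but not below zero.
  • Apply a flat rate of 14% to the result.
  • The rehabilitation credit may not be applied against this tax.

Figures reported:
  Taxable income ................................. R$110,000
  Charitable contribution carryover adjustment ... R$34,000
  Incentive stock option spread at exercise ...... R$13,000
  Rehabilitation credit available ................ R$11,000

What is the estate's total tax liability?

R$14,140

General income tax:
  R$36,000 × 8% = R$2,880
  R$45,000 × 22% = R$9,900
  R$4,000 × 29% = R$1,160
  R$25,000 × 35% = R$8,750
  → R$22,690
  Less rehabilitation credit R$11,000 → R$11,690

Parallel minimum levy:
  Adjusted income: R$110,000 + R$34,000 + R$13,000 = R$157,000
  Exemption: R$157,000 ≤ R$192,000, so full R$56,000 applies
  Base: R$157,000 − R$56,000 = R$101,000
  R$101,000 × 14% = R$14,140

R$14,140 > R$11,690, so the parallel minimum levy is the binding amount.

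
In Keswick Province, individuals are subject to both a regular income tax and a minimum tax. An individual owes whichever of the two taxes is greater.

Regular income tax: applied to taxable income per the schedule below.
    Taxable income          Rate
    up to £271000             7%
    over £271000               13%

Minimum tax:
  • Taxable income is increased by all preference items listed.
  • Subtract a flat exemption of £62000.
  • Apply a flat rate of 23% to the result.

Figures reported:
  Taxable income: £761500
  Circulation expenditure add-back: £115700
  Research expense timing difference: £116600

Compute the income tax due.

Minimum tax:
  Adjusted income: £761500 + £115700 + £116600 = £993800
  Less exemption £62000 → base £931800
  £931800 × 23% = £214314

Regular income tax:
  £271000 × 7% = £18970
  £490500 × 13% = £63765
  → £82735

£214314 > £82735, so the minimum tax is the binding amount.

£214314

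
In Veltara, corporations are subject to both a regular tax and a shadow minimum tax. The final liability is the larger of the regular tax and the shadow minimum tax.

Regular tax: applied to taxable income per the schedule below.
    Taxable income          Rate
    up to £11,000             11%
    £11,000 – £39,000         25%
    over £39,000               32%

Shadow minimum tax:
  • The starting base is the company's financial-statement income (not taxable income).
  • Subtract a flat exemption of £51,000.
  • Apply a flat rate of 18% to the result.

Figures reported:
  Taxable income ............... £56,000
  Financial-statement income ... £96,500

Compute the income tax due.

£13,650

Regular tax:
  £11,000 × 11% = £1,210
  £28,000 × 25% = £7,000
  £17,000 × 32% = £5,440
  → £13,650

Shadow minimum tax:
  Base (financial-statement income): £96,500
  Less exemption £51,000 → base £45,500
  £45,500 × 18% = £8,190

£13,650 > £8,190, so the regular tax governs.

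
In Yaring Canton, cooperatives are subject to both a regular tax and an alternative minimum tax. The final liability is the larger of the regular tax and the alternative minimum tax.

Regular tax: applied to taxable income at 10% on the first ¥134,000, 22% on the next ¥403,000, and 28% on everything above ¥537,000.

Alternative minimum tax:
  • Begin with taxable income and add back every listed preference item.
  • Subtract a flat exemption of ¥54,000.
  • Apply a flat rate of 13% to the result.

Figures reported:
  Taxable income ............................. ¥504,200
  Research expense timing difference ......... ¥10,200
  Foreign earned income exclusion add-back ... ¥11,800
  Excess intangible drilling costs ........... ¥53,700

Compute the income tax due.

¥94,844

Regular tax:
  ¥134,000 × 10% = ¥13,400
  ¥370,200 × 22% = ¥81,444
  → ¥94,844

Alternative minimum tax:
  Adjusted income: ¥504,200 + ¥10,200 + ¥11,800 + ¥53,700 = ¥579,900
  Less exemption ¥54,000 → base ¥525,900
  ¥525,900 × 13% = ¥68,367

¥94,844 > ¥68,367, so the regular tax governs.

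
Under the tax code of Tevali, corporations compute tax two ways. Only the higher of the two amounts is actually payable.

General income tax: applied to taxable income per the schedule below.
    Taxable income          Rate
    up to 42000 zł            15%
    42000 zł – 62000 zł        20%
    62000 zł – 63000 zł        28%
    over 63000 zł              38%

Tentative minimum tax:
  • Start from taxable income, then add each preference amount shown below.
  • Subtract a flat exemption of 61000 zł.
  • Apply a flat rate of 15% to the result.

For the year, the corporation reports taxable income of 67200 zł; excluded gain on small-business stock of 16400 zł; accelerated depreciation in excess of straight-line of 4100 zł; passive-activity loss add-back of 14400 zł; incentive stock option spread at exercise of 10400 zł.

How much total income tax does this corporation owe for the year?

Tentative minimum tax:
  Adjusted income: 67200 zł + 16400 zł + 4100 zł + 14400 zł + 10400 zł = 112500 zł
  Less exemption 61000 zł → base 51500 zł
  51500 zł × 15% = 7725 zł

General income tax:
  42000 zł × 15% = 6300 zł
  20000 zł × 20% = 4000 zł
  1000 zł × 28% = 280 zł
  4200 zł × 38% = 1596 zł
  → 12176 zł

12176 zł > 7725 zł, so the general income tax governs.

12176 zł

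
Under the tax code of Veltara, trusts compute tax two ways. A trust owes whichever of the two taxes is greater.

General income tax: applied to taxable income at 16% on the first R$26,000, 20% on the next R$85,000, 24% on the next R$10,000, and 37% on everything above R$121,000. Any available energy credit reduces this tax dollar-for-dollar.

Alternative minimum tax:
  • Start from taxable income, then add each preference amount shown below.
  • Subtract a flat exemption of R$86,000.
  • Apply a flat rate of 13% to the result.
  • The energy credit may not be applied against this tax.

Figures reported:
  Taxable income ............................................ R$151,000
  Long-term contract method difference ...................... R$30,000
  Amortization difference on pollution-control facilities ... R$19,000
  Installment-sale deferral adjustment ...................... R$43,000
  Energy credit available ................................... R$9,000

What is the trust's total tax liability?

Alternative minimum tax:
  Adjusted income: R$151,000 + R$30,000 + R$19,000 + R$43,000 = R$243,000
  Less exemption R$86,000 → base R$157,000
  R$157,000 × 13% = R$20,410

General income tax:
  R$26,000 × 16% = R$4,160
  R$85,000 × 20% = R$17,000
  R$10,000 × 24% = R$2,400
  R$30,000 × 37% = R$11,100
  → R$34,660
  Less energy credit R$9,000 → R$25,660

R$25,660 > R$20,410, so the general income tax governs.

R$25,660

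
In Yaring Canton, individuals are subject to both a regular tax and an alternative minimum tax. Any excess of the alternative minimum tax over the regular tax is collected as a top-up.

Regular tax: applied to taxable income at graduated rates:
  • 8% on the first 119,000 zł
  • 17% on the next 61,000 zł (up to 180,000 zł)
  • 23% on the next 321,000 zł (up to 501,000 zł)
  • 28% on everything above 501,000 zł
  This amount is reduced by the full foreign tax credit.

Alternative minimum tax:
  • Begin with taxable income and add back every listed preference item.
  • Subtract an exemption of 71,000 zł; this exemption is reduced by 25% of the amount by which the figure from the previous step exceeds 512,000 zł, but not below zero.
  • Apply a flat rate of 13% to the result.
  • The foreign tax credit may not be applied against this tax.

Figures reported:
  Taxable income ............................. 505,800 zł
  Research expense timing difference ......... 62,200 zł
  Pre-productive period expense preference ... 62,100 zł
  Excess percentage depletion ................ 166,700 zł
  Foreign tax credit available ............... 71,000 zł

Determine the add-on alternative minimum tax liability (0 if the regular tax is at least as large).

Regular tax:
  119,000 zł × 8% = 9,520 zł
  61,000 zł × 17% = 10,370 zł
  321,000 zł × 23% = 73,830 zł
  4,800 zł × 28% = 1,344 zł
  → 95,064 zł
  Less foreign tax credit 71,000 zł → 24,064 zł

Alternative minimum tax:
  Adjusted income: 505,800 zł + 62,200 zł + 62,100 zł + 166,700 zł = 796,800 zł
  Exemption: 25% × (796,800 zł − 512,000 zł) = 71,200 zł ≥ 71,000 zł, so the exemption is fully phased out
  Base: 796,800 zł − 0 zł = 796,800 zł
  796,800 zł × 13% = 103,584 zł

Excess of alternative minimum tax over regular tax: 103,584 zł − 24,064 zł = 79,520 zł.

79,520 zł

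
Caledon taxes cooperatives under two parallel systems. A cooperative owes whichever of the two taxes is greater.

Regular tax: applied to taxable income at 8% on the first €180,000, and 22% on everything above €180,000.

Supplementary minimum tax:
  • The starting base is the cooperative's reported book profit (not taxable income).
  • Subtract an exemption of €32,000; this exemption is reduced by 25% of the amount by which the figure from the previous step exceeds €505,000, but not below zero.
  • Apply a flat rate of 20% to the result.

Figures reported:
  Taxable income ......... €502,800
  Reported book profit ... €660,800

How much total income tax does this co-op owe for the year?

Supplementary minimum tax:
  Base (reported book profit): €660,800
  Exemption: 25% × (€660,800 − €505,000) = €38,950 ≥ €32,000, so the exemption is fully phased out
  Base: €660,800 − €0 = €660,800
  €660,800 × 20% = €132,160

Regular tax:
  €180,000 × 8% = €14,400
  €322,800 × 22% = €71,016
  → €85,416

€132,160 > €85,416, so the supplementary minimum tax is the binding amount.

€132,160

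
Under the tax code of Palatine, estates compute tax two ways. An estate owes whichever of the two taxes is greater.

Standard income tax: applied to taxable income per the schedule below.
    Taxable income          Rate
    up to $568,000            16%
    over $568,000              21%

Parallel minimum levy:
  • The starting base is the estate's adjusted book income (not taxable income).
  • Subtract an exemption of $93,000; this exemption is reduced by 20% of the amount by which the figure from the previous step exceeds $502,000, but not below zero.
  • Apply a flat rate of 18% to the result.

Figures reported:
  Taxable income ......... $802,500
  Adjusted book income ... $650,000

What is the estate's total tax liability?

Parallel minimum levy:
  Base (adjusted book income): $650,000
  Exemption: $93,000 − 20% × ($650,000 − $502,000) = $93,000 − $29,600 = $63,400
  Base: $650,000 − $63,400 = $586,600
  $586,600 × 18% = $105,588

Standard income tax:
  $568,000 × 16% = $90,880
  $234,500 × 21% = $49,245
  → $140,125

$140,125 > $105,588, so the standard income tax governs.

$140,125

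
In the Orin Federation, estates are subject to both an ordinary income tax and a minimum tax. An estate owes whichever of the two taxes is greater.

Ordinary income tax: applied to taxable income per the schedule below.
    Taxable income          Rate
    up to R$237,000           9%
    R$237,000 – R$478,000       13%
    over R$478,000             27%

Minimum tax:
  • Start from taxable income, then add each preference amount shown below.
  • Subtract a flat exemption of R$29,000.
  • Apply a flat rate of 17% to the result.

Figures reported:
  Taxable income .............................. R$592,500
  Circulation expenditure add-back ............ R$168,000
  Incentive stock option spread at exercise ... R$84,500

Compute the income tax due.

R$138,720

Minimum tax:
  Adjusted income: R$592,500 + R$168,000 + R$84,500 = R$845,000
  Less exemption R$29,000 → base R$816,000
  R$816,000 × 17% = R$138,720

Ordinary income tax:
  R$237,000 × 9% = R$21,330
  R$241,000 × 13% = R$31,330
  R$114,500 × 27% = R$30,915
  → R$83,575

R$138,720 > R$83,575, so the minimum tax is the binding amount.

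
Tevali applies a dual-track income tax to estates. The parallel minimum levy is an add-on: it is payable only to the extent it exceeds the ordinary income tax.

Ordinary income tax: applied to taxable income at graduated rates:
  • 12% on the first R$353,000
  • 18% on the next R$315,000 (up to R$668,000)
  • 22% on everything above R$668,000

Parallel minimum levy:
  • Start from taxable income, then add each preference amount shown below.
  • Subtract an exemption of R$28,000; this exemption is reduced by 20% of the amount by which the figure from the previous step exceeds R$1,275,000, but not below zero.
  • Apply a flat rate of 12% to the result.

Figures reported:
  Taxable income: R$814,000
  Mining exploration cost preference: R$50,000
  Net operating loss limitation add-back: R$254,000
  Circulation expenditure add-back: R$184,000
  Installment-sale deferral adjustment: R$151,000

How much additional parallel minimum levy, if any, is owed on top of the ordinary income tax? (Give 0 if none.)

R$43,180

Ordinary income tax:
  R$353,000 × 12% = R$42,360
  R$315,000 × 18% = R$56,700
  R$146,000 × 22% = R$32,120
  → R$131,180

Parallel minimum levy:
  Adjusted income: R$814,000 + R$50,000 + R$254,000 + R$184,000 + R$151,000 = R$1,453,000
  Exemption: 20% × (R$1,453,000 − R$1,275,000) = R$35,600 ≥ R$28,000, so the exemption is fully phased out
  Base: R$1,453,000 − R$0 = R$1,453,000
  R$1,453,000 × 12% = R$174,360

Excess of parallel minimum levy over ordinary income tax: R$174,360 − R$131,180 = R$43,180.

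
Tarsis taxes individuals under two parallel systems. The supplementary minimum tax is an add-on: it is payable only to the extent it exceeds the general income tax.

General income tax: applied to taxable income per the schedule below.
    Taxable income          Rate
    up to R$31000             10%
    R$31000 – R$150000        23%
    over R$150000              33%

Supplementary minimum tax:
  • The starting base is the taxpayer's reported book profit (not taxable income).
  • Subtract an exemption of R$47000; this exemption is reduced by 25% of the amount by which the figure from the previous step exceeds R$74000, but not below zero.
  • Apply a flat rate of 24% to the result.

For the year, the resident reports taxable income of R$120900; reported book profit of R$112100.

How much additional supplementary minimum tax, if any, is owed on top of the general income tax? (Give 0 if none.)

Supplementary minimum tax:
  Base (reported book profit): R$112100
  Exemption: R$47000 − 25% × (R$112100 − R$74000) = R$47000 − R$9525 = R$37475
  Base: R$112100 − R$37475 = R$74625
  R$74625 × 24% = R$17910

General income tax:
  R$31000 × 10% = R$3100
  R$89900 × 23% = R$20677
  → R$23777

R$17910 ≤ R$23777, so no add-on is due.

R$0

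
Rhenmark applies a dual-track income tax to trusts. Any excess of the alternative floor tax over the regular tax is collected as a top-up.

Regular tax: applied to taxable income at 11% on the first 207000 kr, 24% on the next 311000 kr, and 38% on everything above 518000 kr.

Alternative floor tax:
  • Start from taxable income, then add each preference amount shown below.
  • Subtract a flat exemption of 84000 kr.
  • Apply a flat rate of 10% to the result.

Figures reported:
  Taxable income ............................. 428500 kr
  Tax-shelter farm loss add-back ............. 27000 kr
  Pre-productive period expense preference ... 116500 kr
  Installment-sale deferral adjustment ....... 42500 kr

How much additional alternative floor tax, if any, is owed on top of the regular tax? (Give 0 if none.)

0 kr

Regular tax:
  207000 kr × 11% = 22770 kr
  221500 kr × 24% = 53160 kr
  → 75930 kr

Alternative floor tax:
  Adjusted income: 428500 kr + 27000 kr + 116500 kr + 42500 kr = 614500 kr
  Less exemption 84000 kr → base 530500 kr
  530500 kr × 10% = 53050 kr

53050 kr ≤ 75930 kr, so no add-on is due.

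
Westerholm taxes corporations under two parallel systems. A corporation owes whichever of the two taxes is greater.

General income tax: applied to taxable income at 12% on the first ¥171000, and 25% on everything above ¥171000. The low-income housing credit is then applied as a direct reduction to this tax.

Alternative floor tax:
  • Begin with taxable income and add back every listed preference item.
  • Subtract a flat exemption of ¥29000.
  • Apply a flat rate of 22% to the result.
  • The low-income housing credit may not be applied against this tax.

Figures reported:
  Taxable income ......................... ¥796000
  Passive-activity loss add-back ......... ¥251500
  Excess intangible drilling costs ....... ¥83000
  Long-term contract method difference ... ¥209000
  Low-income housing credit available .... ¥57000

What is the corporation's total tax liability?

¥288310

Alternative floor tax:
  Adjusted income: ¥796000 + ¥251500 + ¥83000 + ¥209000 = ¥1339500
  Less exemption ¥29000 → base ¥1310500
  ¥1310500 × 22% = ¥288310

General income tax:
  ¥171000 × 12% = ¥20520
  ¥625000 × 25% = ¥156250
  → ¥176770
  Less low-income housing credit ¥57000 → ¥119770

¥288310 > ¥119770, so the alternative floor tax is the binding amount.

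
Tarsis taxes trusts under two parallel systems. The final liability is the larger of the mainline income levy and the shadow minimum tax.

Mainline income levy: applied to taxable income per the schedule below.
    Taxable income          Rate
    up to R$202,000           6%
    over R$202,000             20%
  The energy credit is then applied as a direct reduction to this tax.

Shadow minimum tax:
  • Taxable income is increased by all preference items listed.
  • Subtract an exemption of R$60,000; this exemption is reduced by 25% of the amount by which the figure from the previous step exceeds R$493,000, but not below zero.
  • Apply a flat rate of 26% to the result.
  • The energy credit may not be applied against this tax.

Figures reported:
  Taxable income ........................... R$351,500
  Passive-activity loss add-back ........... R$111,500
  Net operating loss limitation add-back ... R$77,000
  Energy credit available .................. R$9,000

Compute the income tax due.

Shadow minimum tax:
  Adjusted income: R$351,500 + R$111,500 + R$77,000 = R$540,000
  Exemption: R$60,000 − 25% × (R$540,000 − R$493,000) = R$60,000 − R$11,750 = R$48,250
  Base: R$540,000 − R$48,250 = R$491,750
  R$491,750 × 26% = R$127,855

Mainline income levy:
  R$202,000 × 6% = R$12,120
  R$149,500 × 20% = R$29,900
  → R$42,020
  Less energy credit R$9,000 → R$33,020

R$127,855 > R$33,020, so the shadow minimum tax is the binding amount.

R$127,855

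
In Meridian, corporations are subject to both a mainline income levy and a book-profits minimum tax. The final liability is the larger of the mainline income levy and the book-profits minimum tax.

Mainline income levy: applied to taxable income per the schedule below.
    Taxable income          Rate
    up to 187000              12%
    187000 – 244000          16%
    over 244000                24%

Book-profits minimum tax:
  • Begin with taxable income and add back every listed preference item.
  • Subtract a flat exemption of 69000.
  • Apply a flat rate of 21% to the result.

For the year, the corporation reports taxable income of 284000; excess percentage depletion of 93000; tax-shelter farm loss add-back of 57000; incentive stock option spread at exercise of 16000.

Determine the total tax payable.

80010

Mainline income levy:
  187000 × 12% = 22440
  57000 × 16% = 9120
  40000 × 24% = 9600
  → 41160

Book-profits minimum tax:
  Adjusted income: 284000 + 93000 + 57000 + 16000 = 450000
  Less exemption 69000 → base 381000
  381000 × 21% = 80010

80010 > 41160, so the book-profits minimum tax is the binding amount.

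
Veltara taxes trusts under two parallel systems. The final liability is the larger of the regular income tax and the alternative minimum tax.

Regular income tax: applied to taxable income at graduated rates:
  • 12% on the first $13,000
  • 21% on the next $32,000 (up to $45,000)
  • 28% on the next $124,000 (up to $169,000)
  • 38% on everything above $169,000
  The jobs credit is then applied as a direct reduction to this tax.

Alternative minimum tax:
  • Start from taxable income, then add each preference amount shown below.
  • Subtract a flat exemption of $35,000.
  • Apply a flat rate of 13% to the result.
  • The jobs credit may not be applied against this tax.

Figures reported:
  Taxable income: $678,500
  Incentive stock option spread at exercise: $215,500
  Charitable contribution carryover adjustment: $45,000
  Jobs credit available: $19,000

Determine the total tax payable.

Alternative minimum tax:
  Adjusted income: $678,500 + $215,500 + $45,000 = $939,000
  Less exemption $35,000 → base $904,000
  $904,000 × 13% = $117,520

Regular income tax:
  $13,000 × 12% = $1,560
  $32,000 × 21% = $6,720
  $124,000 × 28% = $34,720
  $509,500 × 38% = $193,610
  → $236,610
  Less jobs credit $19,000 → $217,610

$217,610 > $117,520, so the regular income tax governs.

$217,610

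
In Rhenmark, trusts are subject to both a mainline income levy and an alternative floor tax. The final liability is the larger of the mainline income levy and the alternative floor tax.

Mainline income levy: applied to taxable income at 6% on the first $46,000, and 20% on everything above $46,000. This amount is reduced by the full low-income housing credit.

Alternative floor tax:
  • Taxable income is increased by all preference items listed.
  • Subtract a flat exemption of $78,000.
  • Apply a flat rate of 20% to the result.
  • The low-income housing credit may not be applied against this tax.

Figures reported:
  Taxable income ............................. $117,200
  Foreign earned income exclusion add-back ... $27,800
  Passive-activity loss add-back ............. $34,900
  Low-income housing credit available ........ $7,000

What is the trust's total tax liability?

Mainline income levy:
  $46,000 × 6% = $2,760
  $71,200 × 20% = $14,240
  → $17,000
  Less low-income housing credit $7,000 → $10,000

Alternative floor tax:
  Adjusted income: $117,200 + $27,800 + $34,900 = $179,900
  Less exemption $78,000 → base $101,900
  $101,900 × 20% = $20,380

$20,380 > $10,000, so the alternative floor tax is the binding amount.

$20,380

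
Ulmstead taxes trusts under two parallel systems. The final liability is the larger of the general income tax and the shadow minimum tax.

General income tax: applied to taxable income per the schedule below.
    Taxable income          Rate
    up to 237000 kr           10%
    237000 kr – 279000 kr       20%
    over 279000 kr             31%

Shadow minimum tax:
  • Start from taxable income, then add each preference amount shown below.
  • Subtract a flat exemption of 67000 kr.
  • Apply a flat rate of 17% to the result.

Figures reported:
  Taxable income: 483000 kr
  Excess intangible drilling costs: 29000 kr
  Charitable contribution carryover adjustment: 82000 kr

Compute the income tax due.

General income tax:
  237000 kr × 10% = 23700 kr
  42000 kr × 20% = 8400 kr
  204000 kr × 31% = 63240 kr
  → 95340 kr

Shadow minimum tax:
  Adjusted income: 483000 kr + 29000 kr + 82000 kr = 594000 kr
  Less exemption 67000 kr → base 527000 kr
  527000 kr × 17% = 89590 kr

95340 kr > 89590 kr, so the general income tax governs.

95340 kr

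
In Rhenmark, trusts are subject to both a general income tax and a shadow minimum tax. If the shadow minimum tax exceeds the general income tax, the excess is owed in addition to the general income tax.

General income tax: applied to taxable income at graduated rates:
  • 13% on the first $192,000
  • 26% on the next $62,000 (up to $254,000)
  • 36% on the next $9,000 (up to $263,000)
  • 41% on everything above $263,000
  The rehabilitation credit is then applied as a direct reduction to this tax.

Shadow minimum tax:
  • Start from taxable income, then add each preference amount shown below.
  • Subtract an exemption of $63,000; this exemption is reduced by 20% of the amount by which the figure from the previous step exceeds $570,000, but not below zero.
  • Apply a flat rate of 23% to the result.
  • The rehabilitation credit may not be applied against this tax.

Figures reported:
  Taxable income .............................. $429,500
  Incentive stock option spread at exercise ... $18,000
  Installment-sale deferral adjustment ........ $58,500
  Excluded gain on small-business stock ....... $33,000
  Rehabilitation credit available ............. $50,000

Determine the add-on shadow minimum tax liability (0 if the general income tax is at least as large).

$46,895

Shadow minimum tax:
  Adjusted income: $429,500 + $18,000 + $58,500 + $33,000 = $539,000
  Exemption: $539,000 ≤ $570,000, so full $63,000 applies
  Base: $539,000 − $63,000 = $476,000
  $476,000 × 23% = $109,480

General income tax:
  $192,000 × 13% = $24,960
  $62,000 × 26% = $16,120
  $9,000 × 36% = $3,240
  $166,500 × 41% = $68,265
  → $112,585
  Less rehabilitation credit $50,000 → $62,585

Excess of shadow minimum tax over general income tax: $109,480 − $62,585 = $46,895.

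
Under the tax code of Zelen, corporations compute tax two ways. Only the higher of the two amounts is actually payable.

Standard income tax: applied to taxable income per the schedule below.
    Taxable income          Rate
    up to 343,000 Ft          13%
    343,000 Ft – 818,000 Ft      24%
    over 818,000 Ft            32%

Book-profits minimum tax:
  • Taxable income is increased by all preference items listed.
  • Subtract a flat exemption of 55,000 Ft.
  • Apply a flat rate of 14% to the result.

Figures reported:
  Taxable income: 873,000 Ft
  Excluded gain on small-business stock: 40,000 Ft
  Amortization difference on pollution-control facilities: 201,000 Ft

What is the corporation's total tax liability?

176,190 Ft

Standard income tax:
  343,000 Ft × 13% = 44,590 Ft
  475,000 Ft × 24% = 114,000 Ft
  55,000 Ft × 32% = 17,600 Ft
  → 176,190 Ft

Book-profits minimum tax:
  Adjusted income: 873,000 Ft + 40,000 Ft + 201,000 Ft = 1,114,000 Ft
  Less exemption 55,000 Ft → base 1,059,000 Ft
  1,059,000 Ft × 14% = 148,260 Ft

176,190 Ft > 148,260 Ft, so the standard income tax governs.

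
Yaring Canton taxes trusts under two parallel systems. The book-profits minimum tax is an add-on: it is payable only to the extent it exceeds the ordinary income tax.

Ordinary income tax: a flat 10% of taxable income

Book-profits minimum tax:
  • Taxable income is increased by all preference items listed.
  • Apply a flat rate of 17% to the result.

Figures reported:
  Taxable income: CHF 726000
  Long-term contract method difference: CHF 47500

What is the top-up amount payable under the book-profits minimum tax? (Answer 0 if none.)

Book-profits minimum tax:
  Adjusted income: CHF 726000 + CHF 47500 = CHF 773500
  CHF 773500 × 17% = CHF 131495

Ordinary income tax:
  CHF 726000 × 10% = CHF 72600

Excess of book-profits minimum tax over ordinary income tax: CHF 131495 − CHF 72600 = CHF 58895.

CHF 58895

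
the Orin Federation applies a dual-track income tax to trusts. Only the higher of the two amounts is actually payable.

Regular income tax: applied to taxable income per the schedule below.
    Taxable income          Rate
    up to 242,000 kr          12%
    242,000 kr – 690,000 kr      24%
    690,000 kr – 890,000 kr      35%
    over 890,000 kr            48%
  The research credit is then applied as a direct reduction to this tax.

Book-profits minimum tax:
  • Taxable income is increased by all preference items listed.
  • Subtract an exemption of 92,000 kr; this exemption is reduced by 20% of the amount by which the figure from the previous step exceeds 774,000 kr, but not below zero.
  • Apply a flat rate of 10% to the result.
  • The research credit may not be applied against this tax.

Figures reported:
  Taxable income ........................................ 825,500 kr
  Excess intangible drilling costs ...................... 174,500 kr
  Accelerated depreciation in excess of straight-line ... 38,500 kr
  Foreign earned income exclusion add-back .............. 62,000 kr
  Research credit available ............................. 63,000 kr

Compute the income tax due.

Book-profits minimum tax:
  Adjusted income: 825,500 kr + 174,500 kr + 38,500 kr + 62,000 kr = 1,100,500 kr
  Exemption: 92,000 kr − 20% × (1,100,500 kr − 774,000 kr) = 92,000 kr − 65,300 kr = 26,700 kr
  Base: 1,100,500 kr − 26,700 kr = 1,073,800 kr
  1,073,800 kr × 10% = 107,380 kr

Regular income tax:
  242,000 kr × 12% = 29,040 kr
  448,000 kr × 24% = 107,520 kr
  135,500 kr × 35% = 47,425 kr
  → 183,985 kr
  Less research credit 63,000 kr → 120,985 kr

120,985 kr > 107,380 kr, so the regular income tax governs.

120,985 kr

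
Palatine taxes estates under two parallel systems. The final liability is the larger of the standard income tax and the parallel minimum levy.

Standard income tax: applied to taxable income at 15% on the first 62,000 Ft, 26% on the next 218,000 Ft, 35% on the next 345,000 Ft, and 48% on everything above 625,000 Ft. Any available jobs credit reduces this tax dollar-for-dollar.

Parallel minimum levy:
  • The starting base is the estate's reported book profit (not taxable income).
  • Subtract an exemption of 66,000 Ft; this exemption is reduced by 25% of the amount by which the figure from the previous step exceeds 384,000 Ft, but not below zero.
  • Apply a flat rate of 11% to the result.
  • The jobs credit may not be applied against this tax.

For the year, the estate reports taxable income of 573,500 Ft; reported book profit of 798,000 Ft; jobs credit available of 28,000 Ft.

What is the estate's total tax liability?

Parallel minimum levy:
  Base (reported book profit): 798,000 Ft
  Exemption: 25% × (798,000 Ft − 384,000 Ft) = 103,500 Ft ≥ 66,000 Ft, so the exemption is fully phased out
  Base: 798,000 Ft − 0 Ft = 798,000 Ft
  798,000 Ft × 11% = 87,780 Ft

Standard income tax:
  62,000 Ft × 15% = 9,300 Ft
  218,000 Ft × 26% = 56,680 Ft
  293,500 Ft × 35% = 102,725 Ft
  → 168,705 Ft
  Less jobs credit 28,000 Ft → 140,705 Ft

140,705 Ft > 87,780 Ft, so the standard income tax governs.

140,705 Ft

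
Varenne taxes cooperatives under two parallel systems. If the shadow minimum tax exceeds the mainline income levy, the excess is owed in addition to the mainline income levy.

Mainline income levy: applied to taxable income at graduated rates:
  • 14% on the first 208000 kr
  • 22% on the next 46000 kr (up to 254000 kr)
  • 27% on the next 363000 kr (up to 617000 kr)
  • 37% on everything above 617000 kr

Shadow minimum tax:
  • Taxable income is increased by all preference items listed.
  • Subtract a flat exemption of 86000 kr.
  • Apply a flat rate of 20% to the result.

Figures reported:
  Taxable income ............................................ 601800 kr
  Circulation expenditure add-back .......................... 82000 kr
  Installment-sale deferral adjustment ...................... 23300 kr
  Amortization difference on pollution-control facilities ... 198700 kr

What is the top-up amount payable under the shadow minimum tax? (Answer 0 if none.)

Shadow minimum tax:
  Adjusted income: 601800 kr + 82000 kr + 23300 kr + 198700 kr = 905800 kr
  Less exemption 86000 kr → base 819800 kr
  819800 kr × 20% = 163960 kr

Mainline income levy:
  208000 kr × 14% = 29120 kr
  46000 kr × 22% = 10120 kr
  347800 kr × 27% = 93906 kr
  → 133146 kr

Excess of shadow minimum tax over mainline income levy: 163960 kr − 133146 kr = 30814 kr.

30814 kr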